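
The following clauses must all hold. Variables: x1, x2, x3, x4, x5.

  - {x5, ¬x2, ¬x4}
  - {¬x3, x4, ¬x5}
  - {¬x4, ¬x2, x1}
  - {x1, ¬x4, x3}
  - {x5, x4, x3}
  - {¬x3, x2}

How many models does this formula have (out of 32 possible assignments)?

10

Case analysis on x4 and x3:
  x4=1, x3=1: remaining (x1,x2,x5) ∈ {(1,1,1)} — 1.
  x4=1, x3=0: remaining (x1,x2,x5) ∈ {(1,0,0); (1,0,1); (1,1,1)} — 3.
  x4=0, x3=1: remaining (x1,x2,x5) ∈ {(0,1,0); (1,1,0)} — 2.
  x4=0, x3=0: remaining (x1,x2,x5) ∈ {(0,0,1); (0,1,1); (1,0,1); (1,1,1)} — 4.
Total: 1 + 3 + 2 + 4 = 10.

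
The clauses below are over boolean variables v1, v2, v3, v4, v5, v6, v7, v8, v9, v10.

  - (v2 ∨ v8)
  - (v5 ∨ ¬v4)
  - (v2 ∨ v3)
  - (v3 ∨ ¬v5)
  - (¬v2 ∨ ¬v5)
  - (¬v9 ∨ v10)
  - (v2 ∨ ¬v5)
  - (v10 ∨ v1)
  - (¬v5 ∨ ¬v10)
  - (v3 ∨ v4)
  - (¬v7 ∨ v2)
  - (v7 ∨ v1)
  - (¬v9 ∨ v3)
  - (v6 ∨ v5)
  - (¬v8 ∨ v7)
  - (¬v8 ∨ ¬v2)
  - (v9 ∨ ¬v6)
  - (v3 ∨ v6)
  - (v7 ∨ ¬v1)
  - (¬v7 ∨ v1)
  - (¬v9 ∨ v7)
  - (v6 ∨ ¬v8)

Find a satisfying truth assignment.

v1=T, v2=T, v3=T, v4=F, v5=F, v6=T, v7=T, v8=F, v9=T, v10=T

Check each clause:
  1. (v8 ∨ v2) — v2 is true.
  2. (v5 ∨ ¬v4) — ¬v4 is true.
  3. (v2 ∨ v3) — v2 is true.
  4. (¬v5 ∨ v3) — v3 is true.
  5. (¬v5 ∨ ¬v2) — ¬v5 is true.
  6. (v10 ∨ ¬v9) — v10 is true.
  7. (v2 ∨ ¬v5) — v2 is true.
  8. (v10 ∨ v1) — v1 is true.
  9. (¬v10 ∨ ¬v5) — ¬v5 is true.
  10. (v4 ∨ v3) — v3 is true.
  11. (v2 ∨ ¬v7) — v2 is true.
  12. (v1 ∨ v7) — v1 is true.
  13. (¬v9 ∨ v3) — v3 is true.
  14. (v6 ∨ v5) — v6 is true.
  15. (v7 ∨ ¬v8) — ¬v8 is true.
  16. (¬v8 ∨ ¬v2) — ¬v8 is true.
  17. (v9 ∨ ¬v6) — v9 is true.
  18. (v6 ∨ v3) — v3 is true.
  19. (v7 ∨ ¬v1) — v7 is true.
  20. (¬v7 ∨ v1) — v1 is true.
  21. (¬v9 ∨ v7) — v7 is true.
  22. (v6 ∨ ¬v8) — ¬v8 is true.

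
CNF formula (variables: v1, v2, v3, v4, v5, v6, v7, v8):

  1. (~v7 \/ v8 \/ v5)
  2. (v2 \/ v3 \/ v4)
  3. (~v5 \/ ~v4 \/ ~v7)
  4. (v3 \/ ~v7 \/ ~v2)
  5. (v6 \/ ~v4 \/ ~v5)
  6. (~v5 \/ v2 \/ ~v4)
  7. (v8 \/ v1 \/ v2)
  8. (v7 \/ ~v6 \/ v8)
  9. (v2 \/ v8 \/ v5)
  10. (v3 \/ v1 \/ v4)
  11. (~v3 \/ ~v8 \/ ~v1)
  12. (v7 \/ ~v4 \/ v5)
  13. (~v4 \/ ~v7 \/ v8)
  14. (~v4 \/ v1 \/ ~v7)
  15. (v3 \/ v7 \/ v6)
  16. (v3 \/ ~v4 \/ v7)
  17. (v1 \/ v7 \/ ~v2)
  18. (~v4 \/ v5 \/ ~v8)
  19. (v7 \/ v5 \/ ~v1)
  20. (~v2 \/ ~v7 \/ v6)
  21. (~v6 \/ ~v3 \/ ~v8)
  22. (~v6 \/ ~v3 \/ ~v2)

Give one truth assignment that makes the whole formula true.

Try v1 = True.
Try v2 = False.
Set v3 = True and propagate.
  then v8 is forced to False.
  then v5 is forced to True.
  then v4 is forced to False.
For the remaining variables, v6 = True, v7 = True works.

v1=T, v2=F, v3=T, v4=F, v5=T, v6=T, v7=T, v8=F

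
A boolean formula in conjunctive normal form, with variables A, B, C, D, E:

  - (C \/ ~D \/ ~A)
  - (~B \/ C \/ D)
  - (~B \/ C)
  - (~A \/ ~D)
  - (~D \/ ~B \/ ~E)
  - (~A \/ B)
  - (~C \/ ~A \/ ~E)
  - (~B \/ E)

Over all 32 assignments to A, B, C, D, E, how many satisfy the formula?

9

Case analysis on B and A:
  B=T, A=T: a clause becomes empty — 0.
  B=T, A=F: remaining (C,D,E) ∈ {(T,F,T)} — 1.
  B=F, A=T: a clause becomes empty — 0.
  B=F, A=F: C, D, E free → 2^3 = 8.
Total: 0 + 1 + 0 + 8 = 9.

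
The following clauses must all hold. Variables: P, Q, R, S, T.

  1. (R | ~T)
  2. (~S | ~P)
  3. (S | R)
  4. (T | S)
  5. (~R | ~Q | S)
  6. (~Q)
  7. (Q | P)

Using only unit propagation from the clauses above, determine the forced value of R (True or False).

True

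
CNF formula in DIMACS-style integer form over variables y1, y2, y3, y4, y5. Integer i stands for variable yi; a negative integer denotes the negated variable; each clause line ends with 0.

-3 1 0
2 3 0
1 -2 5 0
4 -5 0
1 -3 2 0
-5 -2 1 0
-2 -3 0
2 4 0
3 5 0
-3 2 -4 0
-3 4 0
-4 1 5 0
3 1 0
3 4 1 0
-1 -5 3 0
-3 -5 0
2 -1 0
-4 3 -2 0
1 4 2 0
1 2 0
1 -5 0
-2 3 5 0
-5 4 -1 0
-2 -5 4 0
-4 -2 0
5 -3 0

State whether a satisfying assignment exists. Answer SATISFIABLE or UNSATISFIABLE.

UNSATISFIABLE

y2 = True:
  propagation gives y3=False, y5=True, y4=True; an empty clause results — contradiction.
y2 = False:
  propagation gives y3=True, y1=True; an empty clause results — contradiction.
Every branch closes, so no satisfying assignment exists.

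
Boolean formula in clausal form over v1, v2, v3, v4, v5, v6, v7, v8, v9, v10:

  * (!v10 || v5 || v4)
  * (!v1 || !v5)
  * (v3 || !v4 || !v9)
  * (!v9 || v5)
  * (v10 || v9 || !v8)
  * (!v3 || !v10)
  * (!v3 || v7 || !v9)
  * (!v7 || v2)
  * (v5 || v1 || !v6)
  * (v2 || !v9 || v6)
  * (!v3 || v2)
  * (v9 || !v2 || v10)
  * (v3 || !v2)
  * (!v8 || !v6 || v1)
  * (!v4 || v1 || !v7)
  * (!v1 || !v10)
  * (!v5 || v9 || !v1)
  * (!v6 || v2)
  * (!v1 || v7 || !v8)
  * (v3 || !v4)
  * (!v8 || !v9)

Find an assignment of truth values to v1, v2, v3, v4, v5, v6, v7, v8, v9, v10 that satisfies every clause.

v1=F  v2=F  v3=F  v4=F  v5=T  v6=F  v7=F  v8=T  v9=F  v10=T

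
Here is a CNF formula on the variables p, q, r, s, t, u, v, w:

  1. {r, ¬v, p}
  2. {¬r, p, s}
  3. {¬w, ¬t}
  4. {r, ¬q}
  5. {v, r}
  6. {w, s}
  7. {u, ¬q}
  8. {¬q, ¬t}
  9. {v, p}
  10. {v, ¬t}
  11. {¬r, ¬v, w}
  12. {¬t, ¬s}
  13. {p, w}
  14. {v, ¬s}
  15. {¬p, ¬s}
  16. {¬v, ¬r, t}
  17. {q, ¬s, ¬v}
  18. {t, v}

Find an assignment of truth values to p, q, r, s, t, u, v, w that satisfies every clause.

p = 1, q = 0, r = 0, s = 0, t = 0, u = 1, v = 1, w = 1

Check each clause:
  1. {r, p, ¬v} — p is true.
  2. {¬r, s, p} — p is true.
  3. {¬t, ¬w} — ¬t is true.
  4. {¬q, r} — ¬q is true.
  5. {r, v} — v is true.
  6. {w, s} — w is true.
  7. {¬q, u} — ¬q is true.
  8. {¬t, ¬q} — ¬t is true.
  9. {v, p} — p is true.
  10. {¬t, v} — ¬t is true.
  11. {¬r, ¬v, w} — w is true.
  12. {¬t, ¬s} — ¬t is true.
  13. {p, w} — w is true.
  14. {¬s, v} — ¬s is true.
  15. {¬s, ¬p} — ¬s is true.
  16. {¬r, ¬v, t} — ¬r is true.
  17. {q, ¬s, ¬v} — ¬s is true.
  18. {t, v} — v is true.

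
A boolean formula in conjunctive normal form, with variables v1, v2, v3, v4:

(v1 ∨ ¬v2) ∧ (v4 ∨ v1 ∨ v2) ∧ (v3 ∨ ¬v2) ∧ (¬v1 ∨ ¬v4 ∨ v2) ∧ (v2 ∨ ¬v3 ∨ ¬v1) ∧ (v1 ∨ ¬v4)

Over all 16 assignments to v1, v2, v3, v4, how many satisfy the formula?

3

Satisfying assignments:
  v1=1 v2=0 v3=0 v4=0
  v1=1 v2=1 v3=1 v4=0
  v1=1 v2=1 v3=1 v4=1
Count: 3.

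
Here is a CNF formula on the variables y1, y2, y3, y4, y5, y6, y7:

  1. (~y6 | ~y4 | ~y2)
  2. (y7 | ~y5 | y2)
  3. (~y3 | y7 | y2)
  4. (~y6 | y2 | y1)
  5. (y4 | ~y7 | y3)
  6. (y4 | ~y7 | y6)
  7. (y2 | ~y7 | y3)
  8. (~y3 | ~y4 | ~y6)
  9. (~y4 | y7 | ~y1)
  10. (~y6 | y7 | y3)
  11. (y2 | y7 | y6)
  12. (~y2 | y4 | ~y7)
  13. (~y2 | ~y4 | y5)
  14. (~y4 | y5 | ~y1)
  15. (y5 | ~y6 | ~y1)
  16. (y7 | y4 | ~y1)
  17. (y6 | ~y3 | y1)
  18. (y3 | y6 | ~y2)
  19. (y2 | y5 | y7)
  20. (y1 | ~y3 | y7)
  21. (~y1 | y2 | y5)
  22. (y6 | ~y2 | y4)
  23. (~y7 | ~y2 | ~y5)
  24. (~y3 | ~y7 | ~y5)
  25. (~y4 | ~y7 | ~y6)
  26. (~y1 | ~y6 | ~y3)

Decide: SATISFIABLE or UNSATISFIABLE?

y7 = True:
  y6 = True:
    propagation gives y4=False, y3=True, y2=False, y1=True; an empty clause results — contradiction.
  y6 = False:
    y2 = True:
      propagation gives y5=True; contradiction.
    y2 = False:
      propagation gives y3=True, y1=True, y5=True; contradiction.
y7 = False:
  y2 = True:
    y6 = True:
      propagation gives y4=False, y3=True, y1=False; contradiction.
    y6 = False:
      propagation gives y3=True, y1=True, y4=False; contradiction.
  y2 = False:
    propagation gives y5=False; an empty clause results — contradiction.
Every branch closes, so no satisfying assignment exists.

UNSATISFIABLE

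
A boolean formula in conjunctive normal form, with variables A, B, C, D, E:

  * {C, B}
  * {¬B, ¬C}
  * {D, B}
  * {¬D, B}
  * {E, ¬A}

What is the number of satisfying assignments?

Satisfying assignments:
  A=0 B=1 C=0 D=0 E=0
  A=0 B=1 C=0 D=0 E=1
  A=0 B=1 C=0 D=1 E=0
  A=0 B=1 C=0 D=1 E=1
  A=1 B=1 C=0 D=0 E=1
  A=1 B=1 C=0 D=1 E=1
Count: 6.

6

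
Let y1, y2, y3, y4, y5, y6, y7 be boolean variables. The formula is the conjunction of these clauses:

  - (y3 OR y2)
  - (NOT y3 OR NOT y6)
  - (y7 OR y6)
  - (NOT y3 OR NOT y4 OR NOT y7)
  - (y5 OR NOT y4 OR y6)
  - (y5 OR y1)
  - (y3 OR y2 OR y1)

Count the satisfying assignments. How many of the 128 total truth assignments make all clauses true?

23

Case analysis on y3 and y6:
  y3=T, y6=T: a clause becomes empty — 0.
  y3=T, y6=F: y2 free; 3 ways for (y1,y4,y5,y7) × 2^1 = 6.
  y3=F, y6=T: y4, y7 free; 3 ways for (y1,y2,y5) × 2^2 = 12.
  y3=F, y6=F: 5 of the 32 assignments to (y1,y2,y4,y5,y7) work.
Total: 0 + 6 + 12 + 5 = 23.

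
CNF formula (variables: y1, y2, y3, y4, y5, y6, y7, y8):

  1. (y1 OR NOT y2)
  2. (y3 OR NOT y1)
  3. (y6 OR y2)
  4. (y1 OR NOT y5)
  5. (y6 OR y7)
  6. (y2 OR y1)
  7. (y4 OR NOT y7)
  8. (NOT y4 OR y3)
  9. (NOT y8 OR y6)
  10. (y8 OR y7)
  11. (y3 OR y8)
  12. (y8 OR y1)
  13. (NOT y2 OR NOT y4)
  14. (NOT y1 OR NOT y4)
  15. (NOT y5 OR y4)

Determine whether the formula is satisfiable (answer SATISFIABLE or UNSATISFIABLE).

Pure literal: y3 appears only positively; assign y3 = True.
Pure literal: y5 appears only negated; assign y5 = False.
Branch on y1: take y1 = True.
  then y4 is forced to False.
  then y7 is forced to False.
  then y6 is forced to True.
  then y8 is forced to True.
y2 is now unconstrained; take y2 = False.
So y1=True, y2=False, y3=True, y4=False, y5=False, y6=True, y7=False, y8=True is a satisfying assignment.

SATISFIABLE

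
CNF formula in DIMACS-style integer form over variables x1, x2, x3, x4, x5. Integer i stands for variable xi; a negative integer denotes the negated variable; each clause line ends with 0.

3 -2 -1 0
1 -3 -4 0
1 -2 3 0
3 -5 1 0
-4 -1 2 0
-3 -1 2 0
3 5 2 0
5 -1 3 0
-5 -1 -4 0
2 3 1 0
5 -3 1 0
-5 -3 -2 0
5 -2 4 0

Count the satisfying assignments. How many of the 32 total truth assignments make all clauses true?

The models are:
  x1=0 x2=0 x3=1 x4=0 x5=1
  x1=1 x2=0 x3=0 x4=0 x5=1
  x1=1 x2=1 x3=1 x4=1 x5=0
Count: 3.

3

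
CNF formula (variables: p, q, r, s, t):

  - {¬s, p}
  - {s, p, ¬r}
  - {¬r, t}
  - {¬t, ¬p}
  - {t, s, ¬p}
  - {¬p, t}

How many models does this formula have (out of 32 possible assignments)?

Satisfying assignments:
  p=0 q=0 r=0 s=0 t=0
  p=0 q=0 r=0 s=0 t=1
  p=0 q=1 r=0 s=0 t=0
  p=0 q=1 r=0 s=0 t=1
That's 4 in total.

4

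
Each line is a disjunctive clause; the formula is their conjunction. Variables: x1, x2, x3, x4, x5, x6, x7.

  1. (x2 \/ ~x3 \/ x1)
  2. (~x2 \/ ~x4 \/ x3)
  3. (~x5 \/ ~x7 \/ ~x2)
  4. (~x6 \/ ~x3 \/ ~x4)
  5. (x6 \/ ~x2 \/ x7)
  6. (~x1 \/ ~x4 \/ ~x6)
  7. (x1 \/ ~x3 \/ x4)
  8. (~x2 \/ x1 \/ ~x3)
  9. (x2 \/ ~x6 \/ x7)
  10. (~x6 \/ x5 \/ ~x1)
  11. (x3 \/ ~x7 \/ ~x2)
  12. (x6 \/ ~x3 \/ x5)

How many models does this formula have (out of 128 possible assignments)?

Split on x2, then x3.
  x2=1, x3=1: remaining (x1,x4,x5,x6,x7) ∈ {(1,0,1,1,0)} — 1.
  x2=1, x3=0: remaining (x1,x4,x5,x6,x7) ∈ {(0,0,0,1,0); (0,0,1,1,0); (1,0,1,1,0)} — 3.
  x2=0, x3=1: 5 of the 32 assignments to (x1,x4,x5,x6,x7) work.
  x2=0, x3=0: 21 of the 32 assignments to (x1,x4,x5,x6,x7) work.
Total: 1 + 3 + 5 + 21 = 30.

30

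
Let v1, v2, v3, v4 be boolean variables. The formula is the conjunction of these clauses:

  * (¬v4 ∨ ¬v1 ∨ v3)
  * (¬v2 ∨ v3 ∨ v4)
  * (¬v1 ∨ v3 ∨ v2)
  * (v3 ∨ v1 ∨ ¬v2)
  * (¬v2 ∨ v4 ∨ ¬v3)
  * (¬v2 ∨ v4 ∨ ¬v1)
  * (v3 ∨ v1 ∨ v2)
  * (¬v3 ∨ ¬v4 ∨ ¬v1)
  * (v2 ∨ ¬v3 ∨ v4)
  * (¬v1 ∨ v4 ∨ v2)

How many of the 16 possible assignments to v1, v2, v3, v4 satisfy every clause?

The models are:
  v1=F v2=F v3=T v4=T
  v1=F v2=T v3=T v4=T
That's 2 in total.

2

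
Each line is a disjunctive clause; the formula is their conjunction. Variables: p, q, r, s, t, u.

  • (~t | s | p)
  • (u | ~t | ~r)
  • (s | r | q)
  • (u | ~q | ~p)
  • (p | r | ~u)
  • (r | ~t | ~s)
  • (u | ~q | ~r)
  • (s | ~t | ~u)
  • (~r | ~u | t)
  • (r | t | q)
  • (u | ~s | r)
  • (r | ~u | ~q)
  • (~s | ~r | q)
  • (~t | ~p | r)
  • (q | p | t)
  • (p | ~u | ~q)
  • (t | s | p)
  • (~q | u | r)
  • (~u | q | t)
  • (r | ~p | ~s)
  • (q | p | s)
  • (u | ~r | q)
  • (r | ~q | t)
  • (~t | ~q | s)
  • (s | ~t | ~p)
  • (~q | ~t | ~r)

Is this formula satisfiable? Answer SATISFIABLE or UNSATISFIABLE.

UNSATISFIABLE

r = True:
  q = True:
    propagation gives u=True, t=True; an empty clause results — contradiction.
  q = False:
    propagation gives s=False, p=True, u=True, t=False; an empty clause results — contradiction.
r = False:
  q = True:
    propagation gives u=False; an empty clause results — contradiction.
  q = False:
    propagation gives s=True, t=False; an empty clause results — contradiction.
Every branch closes, so no satisfying assignment exists.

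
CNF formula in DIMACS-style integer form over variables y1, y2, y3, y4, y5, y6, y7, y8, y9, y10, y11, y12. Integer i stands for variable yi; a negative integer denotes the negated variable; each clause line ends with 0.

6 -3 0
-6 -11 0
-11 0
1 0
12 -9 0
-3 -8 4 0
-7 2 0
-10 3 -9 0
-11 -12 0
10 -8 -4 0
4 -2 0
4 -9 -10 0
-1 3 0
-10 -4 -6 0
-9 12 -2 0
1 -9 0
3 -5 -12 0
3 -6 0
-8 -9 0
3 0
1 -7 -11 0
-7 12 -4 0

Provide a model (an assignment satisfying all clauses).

y1=True, y2=False, y3=True, y4=False, y5=True, y6=True, y7=False, y8=False, y9=True, y10=False, y11=False, y12=True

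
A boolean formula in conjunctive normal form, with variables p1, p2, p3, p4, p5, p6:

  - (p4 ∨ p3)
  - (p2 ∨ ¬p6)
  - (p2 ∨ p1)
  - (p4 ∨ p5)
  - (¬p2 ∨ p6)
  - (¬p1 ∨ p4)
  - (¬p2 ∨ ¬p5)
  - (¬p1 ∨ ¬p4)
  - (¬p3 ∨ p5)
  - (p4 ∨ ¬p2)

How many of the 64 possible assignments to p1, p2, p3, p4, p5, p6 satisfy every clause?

Satisfying assignments:
  p1=F p2=T p3=F p4=T p5=F p6=T
Count: 1.

1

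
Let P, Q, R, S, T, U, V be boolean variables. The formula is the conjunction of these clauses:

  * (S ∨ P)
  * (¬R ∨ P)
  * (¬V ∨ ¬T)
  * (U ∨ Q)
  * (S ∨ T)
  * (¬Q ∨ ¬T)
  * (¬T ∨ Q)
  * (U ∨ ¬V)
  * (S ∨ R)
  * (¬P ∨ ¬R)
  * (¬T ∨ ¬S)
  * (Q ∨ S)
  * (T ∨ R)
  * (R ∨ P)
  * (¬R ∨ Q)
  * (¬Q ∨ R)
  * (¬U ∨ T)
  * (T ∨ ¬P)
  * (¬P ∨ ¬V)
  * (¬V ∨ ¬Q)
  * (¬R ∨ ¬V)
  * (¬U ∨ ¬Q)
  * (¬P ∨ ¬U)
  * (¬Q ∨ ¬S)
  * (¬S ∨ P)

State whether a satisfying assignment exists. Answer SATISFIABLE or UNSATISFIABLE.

Q = True:
  propagation gives T=False, S=True; an empty clause results — contradiction.
Q = False:
  propagation gives U=True, T=False; an empty clause results — contradiction.
Every branch closes, so no satisfying assignment exists.

UNSATISFIABLE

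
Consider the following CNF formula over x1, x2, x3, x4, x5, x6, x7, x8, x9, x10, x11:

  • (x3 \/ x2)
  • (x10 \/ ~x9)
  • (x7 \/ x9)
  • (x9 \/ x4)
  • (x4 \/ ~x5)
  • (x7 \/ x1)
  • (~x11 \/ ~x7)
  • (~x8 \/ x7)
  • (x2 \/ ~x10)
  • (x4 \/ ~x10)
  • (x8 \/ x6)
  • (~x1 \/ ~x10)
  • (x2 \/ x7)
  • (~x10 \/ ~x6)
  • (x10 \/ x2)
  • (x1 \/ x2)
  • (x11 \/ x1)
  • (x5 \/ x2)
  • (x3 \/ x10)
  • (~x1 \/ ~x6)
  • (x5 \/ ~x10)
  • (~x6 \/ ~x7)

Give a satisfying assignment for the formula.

x1=T, x2=T, x3=T, x4=T, x5=F, x6=F, x7=T, x8=T, x9=F, x10=F, x11=F

Check each clause:
  1. (x3 \/ x2) — x2 is true.
  2. (x10 \/ ~x9) — ~x9 is true.
  3. (x7 \/ x9) — x7 is true.
  4. (x4 \/ x9) — x4 is true.
  5. (x4 \/ ~x5) — ~x5 is true.
  6. (x1 \/ x7) — x1 is true.
  7. (~x11 \/ ~x7) — ~x11 is true.
  8. (~x8 \/ x7) — x7 is true.
  9. (x2 \/ ~x10) — x2 is true.
  10. (~x10 \/ x4) — x4 is true.
  11. (x8 \/ x6) — x8 is true.
  12. (~x10 \/ ~x1) — ~x10 is true.
  13. (x7 \/ x2) — x2 is true.
  14. (~x10 \/ ~x6) — ~x6 is true.
  15. (x2 \/ x10) — x2 is true.
  16. (x1 \/ x2) — x1 is true.
  17. (x1 \/ x11) — x1 is true.
  18. (x2 \/ x5) — x2 is true.
  19. (x10 \/ x3) — x3 is true.
  20. (~x1 \/ ~x6) — ~x6 is true.
  21. (x5 \/ ~x10) — ~x10 is true.
  22. (~x7 \/ ~x6) — ~x6 is true.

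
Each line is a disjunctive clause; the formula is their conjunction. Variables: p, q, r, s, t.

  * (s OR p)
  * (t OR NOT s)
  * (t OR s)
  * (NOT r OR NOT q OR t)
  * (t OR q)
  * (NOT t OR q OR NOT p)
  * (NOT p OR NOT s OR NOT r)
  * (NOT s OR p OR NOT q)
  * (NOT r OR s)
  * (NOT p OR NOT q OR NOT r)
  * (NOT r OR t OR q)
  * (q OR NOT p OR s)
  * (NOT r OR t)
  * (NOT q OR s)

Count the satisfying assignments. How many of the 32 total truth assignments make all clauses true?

3

The models are:
  p=F q=F r=F s=T t=T
  p=F q=F r=T s=T t=T
  p=T q=T r=F s=T t=T
Count: 3.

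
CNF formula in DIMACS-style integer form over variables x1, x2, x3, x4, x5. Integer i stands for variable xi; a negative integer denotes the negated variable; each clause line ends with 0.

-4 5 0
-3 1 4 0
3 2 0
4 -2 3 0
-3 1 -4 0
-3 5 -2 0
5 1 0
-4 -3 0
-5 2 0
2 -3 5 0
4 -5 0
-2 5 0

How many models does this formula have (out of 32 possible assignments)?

2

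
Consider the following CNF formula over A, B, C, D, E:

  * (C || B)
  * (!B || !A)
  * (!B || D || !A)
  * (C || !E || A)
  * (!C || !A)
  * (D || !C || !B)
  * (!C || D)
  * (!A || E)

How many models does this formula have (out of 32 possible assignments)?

6

Satisfying assignments:
  A=0 B=0 C=1 D=1 E=0
  A=0 B=0 C=1 D=1 E=1
  A=0 B=1 C=0 D=0 E=0
  A=0 B=1 C=0 D=1 E=0
  A=0 B=1 C=1 D=1 E=0
  A=0 B=1 C=1 D=1 E=1
That's 6 in total.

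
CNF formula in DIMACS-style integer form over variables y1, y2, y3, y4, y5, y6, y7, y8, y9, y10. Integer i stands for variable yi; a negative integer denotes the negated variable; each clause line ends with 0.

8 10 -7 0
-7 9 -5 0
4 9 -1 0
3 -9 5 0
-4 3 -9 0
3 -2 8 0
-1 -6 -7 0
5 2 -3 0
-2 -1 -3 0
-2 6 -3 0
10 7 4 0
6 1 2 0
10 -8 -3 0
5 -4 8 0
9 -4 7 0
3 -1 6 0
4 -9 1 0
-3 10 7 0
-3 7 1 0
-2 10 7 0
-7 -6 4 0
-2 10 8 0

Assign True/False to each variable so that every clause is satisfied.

y1=F, y2=F, y3=T, y4=T, y5=T, y6=T, y7=T, y8=T, y9=T, y10=T

Pure literal: y10 appears only positively; assign y10 = True.
Try y1 = False.
For the remaining variables, y2 = False, y3 = True, y4 = True, y5 = True, y6 = True, y7 = True, y8 = True, y9 = True works.
Every clause has at least one true literal under this assignment.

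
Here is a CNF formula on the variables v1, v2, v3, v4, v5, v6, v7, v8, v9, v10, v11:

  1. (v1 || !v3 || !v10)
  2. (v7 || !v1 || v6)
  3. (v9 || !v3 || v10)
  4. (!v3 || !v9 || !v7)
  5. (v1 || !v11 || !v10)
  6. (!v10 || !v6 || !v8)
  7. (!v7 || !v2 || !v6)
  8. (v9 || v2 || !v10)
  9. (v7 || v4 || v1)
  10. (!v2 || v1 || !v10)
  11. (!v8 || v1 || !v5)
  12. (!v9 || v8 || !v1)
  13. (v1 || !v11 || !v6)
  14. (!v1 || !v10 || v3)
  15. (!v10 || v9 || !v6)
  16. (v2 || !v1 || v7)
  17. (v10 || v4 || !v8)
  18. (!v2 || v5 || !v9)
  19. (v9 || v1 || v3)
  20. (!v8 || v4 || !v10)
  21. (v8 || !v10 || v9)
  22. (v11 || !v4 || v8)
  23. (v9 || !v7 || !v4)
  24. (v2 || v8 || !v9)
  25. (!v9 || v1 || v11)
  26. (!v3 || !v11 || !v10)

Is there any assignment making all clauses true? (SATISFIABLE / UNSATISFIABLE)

Branch on v1: take v1 = True.
For the remaining variables, v2 = False, v3 = False, v4 = False, v5 = True, v6 = False, v7 = True, v8 = False, v9 = False, v10 = False, v11 = False works.
So v1=T, v2=F, v3=F, v4=F, v5=T, v6=F, v7=T, v8=F, v9=F, v10=F, v11=F is a satisfying assignment.

SATISFIABLE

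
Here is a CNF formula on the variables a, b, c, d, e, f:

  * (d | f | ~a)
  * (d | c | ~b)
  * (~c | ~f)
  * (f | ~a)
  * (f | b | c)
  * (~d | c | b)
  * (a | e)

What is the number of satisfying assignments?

11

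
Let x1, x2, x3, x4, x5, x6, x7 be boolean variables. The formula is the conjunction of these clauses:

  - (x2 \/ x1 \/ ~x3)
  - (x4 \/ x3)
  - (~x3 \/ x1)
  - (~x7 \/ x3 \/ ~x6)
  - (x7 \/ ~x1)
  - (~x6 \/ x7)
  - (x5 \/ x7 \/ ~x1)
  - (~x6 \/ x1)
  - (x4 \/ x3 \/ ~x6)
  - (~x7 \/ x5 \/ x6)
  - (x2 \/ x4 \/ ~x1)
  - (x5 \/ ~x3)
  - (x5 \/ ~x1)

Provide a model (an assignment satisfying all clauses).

x4 occurs only positively in the remaining clauses — set x4 = True.
Set x1 = False and propagate.
  then x3 is forced to False.
  then x6 is forced to False.
Set x5 = False and propagate.
  then x7 is forced to False.
x2 is now unconstrained; take x2 = False.
Every clause has at least one true literal under this assignment.

x1 = 0, x2 = 0, x3 = 0, x4 = 1, x5 = 0, x6 = 0, x7 = 0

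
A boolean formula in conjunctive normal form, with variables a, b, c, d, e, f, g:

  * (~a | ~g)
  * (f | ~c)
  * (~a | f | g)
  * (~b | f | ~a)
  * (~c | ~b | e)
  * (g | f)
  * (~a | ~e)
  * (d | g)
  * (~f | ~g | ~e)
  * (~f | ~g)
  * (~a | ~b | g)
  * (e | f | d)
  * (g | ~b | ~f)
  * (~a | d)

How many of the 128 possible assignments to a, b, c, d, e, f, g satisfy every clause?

12

Split on f, then g.
  f=T, g=T: a clause becomes empty — 0.
  f=T, g=F: c free; 3 ways for (a,b,d,e) × 2^1 = 6.
  f=F, g=T: b free; 3 ways for (a,c,d,e) × 2^1 = 6.
  f=F, g=F: a clause becomes empty — 0.
Total: 0 + 6 + 6 + 0 = 12.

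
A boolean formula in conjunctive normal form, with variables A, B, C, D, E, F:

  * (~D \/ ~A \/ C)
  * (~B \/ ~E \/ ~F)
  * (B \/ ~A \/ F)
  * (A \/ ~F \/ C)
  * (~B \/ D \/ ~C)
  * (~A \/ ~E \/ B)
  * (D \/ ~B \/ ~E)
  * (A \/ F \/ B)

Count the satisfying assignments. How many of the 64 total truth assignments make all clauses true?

18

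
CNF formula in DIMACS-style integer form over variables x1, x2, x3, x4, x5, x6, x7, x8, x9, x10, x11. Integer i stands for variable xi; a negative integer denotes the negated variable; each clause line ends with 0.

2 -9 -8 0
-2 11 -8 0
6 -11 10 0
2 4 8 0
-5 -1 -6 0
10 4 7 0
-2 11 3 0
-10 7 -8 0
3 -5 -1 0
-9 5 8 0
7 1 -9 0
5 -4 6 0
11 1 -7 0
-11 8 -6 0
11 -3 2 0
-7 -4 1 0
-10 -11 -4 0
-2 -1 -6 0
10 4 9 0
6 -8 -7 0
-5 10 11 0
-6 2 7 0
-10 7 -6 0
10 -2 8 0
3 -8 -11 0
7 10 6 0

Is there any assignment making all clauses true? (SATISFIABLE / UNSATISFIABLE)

SATISFIABLE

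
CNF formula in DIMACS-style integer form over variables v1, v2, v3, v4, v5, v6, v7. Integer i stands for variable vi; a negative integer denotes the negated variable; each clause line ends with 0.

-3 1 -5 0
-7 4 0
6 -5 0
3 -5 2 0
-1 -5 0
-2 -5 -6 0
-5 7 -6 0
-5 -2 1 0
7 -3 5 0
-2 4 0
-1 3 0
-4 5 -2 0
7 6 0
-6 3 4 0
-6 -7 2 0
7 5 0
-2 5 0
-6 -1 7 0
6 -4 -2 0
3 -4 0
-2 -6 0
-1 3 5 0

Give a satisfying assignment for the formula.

v1=F  v2=F  v3=T  v4=T  v5=F  v6=F  v7=T

Branch on v1: take v1 = False.
Branch on v2: take v2 = False.
For the remaining variables, v3 = True, v4 = True, v5 = False, v6 = False, v7 = True works.
Every clause has at least one true literal under this assignment.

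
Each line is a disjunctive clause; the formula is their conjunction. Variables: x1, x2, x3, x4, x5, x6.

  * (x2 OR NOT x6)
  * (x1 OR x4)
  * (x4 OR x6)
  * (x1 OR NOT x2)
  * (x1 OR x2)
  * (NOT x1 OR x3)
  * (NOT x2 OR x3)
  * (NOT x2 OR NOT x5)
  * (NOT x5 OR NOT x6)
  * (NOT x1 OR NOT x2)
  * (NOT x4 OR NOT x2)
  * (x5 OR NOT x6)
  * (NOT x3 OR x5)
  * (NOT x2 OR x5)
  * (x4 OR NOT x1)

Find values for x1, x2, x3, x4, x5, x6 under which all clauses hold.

x1 = T  x2 = F  x3 = T  x4 = T  x5 = T  x6 = F

Check each clause:
  1. (NOT x6 OR x2) — NOT x6 is true.
  2. (x4 OR x1) — x1 is true.
  3. (x4 OR x6) — x4 is true.
  4. (x1 OR NOT x2) — x1 is true.
  5. (x2 OR x1) — x1 is true.
  6. (NOT x1 OR x3) — x3 is true.
  7. (NOT x2 OR x3) — x3 is true.
  8. (NOT x5 OR NOT x2) — NOT x2 is true.
  9. (NOT x5 OR NOT x6) — NOT x6 is true.
  10. (NOT x2 OR NOT x1) — NOT x2 is true.
  11. (NOT x2 OR NOT x4) — NOT x2 is true.
  12. (NOT x6 OR x5) — NOT x6 is true.
  13. (NOT x3 OR x5) — x5 is true.
  14. (x5 OR NOT x2) — x5 is true.
  15. (NOT x1 OR x4) — x4 is true.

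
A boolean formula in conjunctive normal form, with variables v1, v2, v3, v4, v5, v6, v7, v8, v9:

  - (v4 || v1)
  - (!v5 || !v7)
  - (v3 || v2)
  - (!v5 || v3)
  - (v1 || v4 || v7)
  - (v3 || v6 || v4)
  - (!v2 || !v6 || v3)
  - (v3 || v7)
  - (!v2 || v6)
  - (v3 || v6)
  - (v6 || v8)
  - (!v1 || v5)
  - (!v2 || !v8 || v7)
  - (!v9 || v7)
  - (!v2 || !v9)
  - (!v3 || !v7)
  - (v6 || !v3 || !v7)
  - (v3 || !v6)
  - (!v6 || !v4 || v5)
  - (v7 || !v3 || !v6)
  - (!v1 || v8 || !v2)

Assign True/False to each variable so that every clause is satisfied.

v9 occurs only negated in the remaining clauses — set v9 = False.
Branch on v1: take v1 = True.
  then v5 is forced to True.
  then v7 is forced to False.
  then v3 is forced to True.
  then v6 is forced to False.
  then v2 is forced to False.
  then v8 is forced to True.
v4 is now unconstrained; take v4 = True.

v1 = True  v2 = False  v3 = True  v4 = True  v5 = True  v6 = False  v7 = False  v8 = True  v9 = False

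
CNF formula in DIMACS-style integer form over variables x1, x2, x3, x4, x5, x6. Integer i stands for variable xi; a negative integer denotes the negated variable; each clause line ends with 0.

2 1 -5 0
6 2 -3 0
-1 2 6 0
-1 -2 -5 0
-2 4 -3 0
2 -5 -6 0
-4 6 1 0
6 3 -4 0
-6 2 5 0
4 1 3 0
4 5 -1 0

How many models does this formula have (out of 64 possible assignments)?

Split on x2, then x1.
  x2=T, x1=T: remaining (x3,x4,x5,x6) ∈ {(F,T,F,T); (T,T,F,F); (T,T,F,T)} — 3.
  x2=T, x1=F: remaining (x3,x4,x5,x6) ∈ {(F,T,F,T); (F,T,T,T); (T,T,F,T); (T,T,T,T)} — 4.
  x2=F, x1=T: a clause becomes empty — 0.
  x2=F, x1=F: a clause becomes empty — 0.
Total: 3 + 4 + 0 + 0 = 7.

7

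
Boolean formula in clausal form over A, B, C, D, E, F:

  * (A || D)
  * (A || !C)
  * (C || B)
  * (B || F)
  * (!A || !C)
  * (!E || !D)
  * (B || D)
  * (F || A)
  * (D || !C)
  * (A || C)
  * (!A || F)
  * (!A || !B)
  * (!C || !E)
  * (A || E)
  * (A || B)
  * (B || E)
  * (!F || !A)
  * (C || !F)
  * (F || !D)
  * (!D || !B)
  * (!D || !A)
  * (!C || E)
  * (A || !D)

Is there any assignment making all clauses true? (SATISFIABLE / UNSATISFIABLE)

UNSATISFIABLE

A = True:
  propagation gives C=False, B=True; an empty clause results — contradiction.
A = False:
  propagation gives D=True; an empty clause results — contradiction.
Every branch closes, so no satisfying assignment exists.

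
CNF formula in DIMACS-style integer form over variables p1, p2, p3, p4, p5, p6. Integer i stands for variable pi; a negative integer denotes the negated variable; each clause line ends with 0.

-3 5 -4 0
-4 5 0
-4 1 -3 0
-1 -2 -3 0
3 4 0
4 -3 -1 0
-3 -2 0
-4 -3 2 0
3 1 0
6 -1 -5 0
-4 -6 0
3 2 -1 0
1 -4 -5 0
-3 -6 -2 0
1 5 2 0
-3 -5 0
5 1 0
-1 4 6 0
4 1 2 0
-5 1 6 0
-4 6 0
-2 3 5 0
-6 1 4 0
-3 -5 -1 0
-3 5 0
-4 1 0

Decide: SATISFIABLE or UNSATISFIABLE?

p1 = True:
  p3 = True:
    propagation gives p2=False, p4=True; an empty clause results — contradiction.
  p3 = False:
    propagation gives p4=True, p5=True, p6=True; an empty clause results — contradiction.
p1 = False:
  propagation gives p3=True, p4=False, p2=False; an empty clause results — contradiction.
Every branch closes, so no satisfying assignment exists.

UNSATISFIABLE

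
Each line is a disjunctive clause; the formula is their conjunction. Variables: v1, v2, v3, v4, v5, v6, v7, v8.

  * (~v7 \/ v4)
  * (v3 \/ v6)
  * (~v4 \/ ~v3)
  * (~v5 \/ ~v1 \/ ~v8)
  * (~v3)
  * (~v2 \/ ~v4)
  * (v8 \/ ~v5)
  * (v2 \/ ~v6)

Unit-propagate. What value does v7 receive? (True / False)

(~v3) stands alone — v3 = False.
In (v6 \/ v3), v3 is now false; v6 must hold, so v6 = True.
(~v6 \/ v2): since v6 = True, the clause reduces to (v2). v2 = True.
In (~v2 \/ ~v4), ~v2 is now false; ~v4 must hold, so v4 = False.
In (~v7 \/ v4), v4 is now false; ~v7 must hold, so v7 = False.

False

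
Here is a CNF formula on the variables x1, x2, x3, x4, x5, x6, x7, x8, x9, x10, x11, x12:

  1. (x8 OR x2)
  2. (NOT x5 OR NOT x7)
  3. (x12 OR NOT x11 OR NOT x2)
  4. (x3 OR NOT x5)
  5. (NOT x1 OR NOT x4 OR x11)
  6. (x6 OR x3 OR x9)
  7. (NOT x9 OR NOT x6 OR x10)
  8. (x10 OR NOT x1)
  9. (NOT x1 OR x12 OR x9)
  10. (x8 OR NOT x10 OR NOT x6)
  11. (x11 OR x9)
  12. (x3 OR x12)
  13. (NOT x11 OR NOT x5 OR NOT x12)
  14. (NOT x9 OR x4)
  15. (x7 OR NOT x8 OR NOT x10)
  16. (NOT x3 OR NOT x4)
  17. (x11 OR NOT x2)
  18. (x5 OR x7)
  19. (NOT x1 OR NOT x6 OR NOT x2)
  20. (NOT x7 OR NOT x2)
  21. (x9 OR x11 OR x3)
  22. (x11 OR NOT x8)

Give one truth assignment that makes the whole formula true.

x1 = True  x2 = False  x3 = False  x4 = False  x5 = False  x6 = True  x7 = True  x8 = True  x9 = False  x10 = True  x11 = True  x12 = True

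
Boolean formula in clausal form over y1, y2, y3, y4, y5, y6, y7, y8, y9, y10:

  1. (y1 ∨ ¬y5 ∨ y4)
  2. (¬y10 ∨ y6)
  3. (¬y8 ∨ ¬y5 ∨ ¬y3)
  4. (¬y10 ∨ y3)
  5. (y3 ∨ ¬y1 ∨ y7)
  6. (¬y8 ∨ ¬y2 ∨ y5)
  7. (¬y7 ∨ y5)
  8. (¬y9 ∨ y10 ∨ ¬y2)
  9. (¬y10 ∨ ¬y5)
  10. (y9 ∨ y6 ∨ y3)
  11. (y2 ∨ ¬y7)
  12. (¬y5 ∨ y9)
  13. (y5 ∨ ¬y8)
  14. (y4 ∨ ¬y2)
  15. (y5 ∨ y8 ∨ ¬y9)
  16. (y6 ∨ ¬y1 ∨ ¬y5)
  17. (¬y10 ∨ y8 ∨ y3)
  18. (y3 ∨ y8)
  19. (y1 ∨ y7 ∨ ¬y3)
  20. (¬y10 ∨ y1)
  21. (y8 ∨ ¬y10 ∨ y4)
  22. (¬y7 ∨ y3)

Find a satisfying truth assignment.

y1=True, y2=False, y3=True, y4=False, y5=True, y6=True, y7=False, y8=False, y9=True, y10=False

y6 occurs only positively in the remaining clauses — set y6 = True.
Branch on y1: take y1 = True.
Branch on y2: take y2 = False.
  then y7 is forced to False.
  then y3 is forced to True.
The remaining clauses are satisfied by y4 = False, y5 = True, y8 = False, y9 = True, y10 = False.
Every clause has at least one true literal under this assignment.
Check each clause:
  1. (¬y5 ∨ y1 ∨ y4) — y1 is true.
  2. (y6 ∨ ¬y10) — y6 is true.
  3. (¬y5 ∨ ¬y8 ∨ ¬y3) — ¬y8 is true.
  4. (y3 ∨ ¬y10) — y3 is true.
  5. (¬y1 ∨ y7 ∨ y3) — y3 is true.
  6. (¬y2 ∨ y5 ∨ ¬y8) — ¬y8 is true.
  7. (¬y7 ∨ y5) — ¬y7 is true.
  8. (y10 ∨ ¬y2 ∨ ¬y9) — ¬y2 is true.
  9. (¬y10 ∨ ¬y5) — ¬y10 is true.
  10. (y3 ∨ y9 ∨ y6) — y9 is true.
  11. (y2 ∨ ¬y7) — ¬y7 is true.
  12. (y9 ∨ ¬y5) — y9 is true.
  13. (¬y8 ∨ y5) — ¬y8 is true.
  14. (¬y2 ∨ y4) — ¬y2 is true.
  15. (y8 ∨ y5 ∨ ¬y9) — y5 is true.
  16. (¬y5 ∨ ¬y1 ∨ y6) — y6 is true.
  17. (y8 ∨ ¬y10 ∨ y3) — y3 is true.
  18. (y3 ∨ y8) — y3 is true.
  19. (y1 ∨ ¬y3 ∨ y7) — y1 is true.
  20. (y1 ∨ ¬y10) — y1 is true.
  21. (¬y10 ∨ y8 ∨ y4) — ¬y10 is true.
  22. (y3 ∨ ¬y7) — ¬y7 is true.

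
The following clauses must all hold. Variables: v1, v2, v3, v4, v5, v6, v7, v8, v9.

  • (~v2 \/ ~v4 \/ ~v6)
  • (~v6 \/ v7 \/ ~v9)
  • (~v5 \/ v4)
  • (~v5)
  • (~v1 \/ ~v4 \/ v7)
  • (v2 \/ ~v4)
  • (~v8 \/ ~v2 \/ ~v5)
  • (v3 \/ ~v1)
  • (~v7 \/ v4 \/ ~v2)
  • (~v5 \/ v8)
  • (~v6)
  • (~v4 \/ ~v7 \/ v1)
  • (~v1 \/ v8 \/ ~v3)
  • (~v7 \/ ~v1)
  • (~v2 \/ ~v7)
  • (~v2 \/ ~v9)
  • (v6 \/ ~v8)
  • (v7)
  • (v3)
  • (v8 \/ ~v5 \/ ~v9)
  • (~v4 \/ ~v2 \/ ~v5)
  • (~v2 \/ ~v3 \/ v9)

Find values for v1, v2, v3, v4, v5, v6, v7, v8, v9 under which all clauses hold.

(~v5) is a unit clause, so v5 = False.
The clause (~v6) is unit: v6 must be False.
The clause (~v8) is unit: v8 must be False.
The clause (v7) is unit: v7 must be True.
Unit propagation: (~v1) forces v1 = False.
(~v4) is a unit clause, so v4 = False.
(~v2) is a unit clause, so v2 = False.
(v3) is a unit clause, so v3 = True.
v9 is now unconstrained; take v9 = False.

v1 = False, v2 = False, v3 = True, v4 = False, v5 = False, v6 = False, v7 = True, v8 = False, v9 = False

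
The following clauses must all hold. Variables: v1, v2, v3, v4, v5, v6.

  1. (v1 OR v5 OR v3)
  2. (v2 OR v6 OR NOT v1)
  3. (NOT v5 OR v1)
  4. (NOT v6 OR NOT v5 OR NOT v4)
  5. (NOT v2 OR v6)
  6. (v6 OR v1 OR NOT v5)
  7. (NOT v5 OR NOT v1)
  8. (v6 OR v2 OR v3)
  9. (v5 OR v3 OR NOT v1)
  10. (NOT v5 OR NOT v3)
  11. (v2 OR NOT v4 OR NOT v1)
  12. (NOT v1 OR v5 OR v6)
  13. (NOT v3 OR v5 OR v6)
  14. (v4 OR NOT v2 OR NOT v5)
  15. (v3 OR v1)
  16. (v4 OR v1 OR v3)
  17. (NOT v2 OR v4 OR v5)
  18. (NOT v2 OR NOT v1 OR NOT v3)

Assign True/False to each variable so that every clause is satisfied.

v1=F, v2=F, v3=T, v4=T, v5=F, v6=T

Check each clause:
  1. (v1 OR v5 OR v3) — v3 is true.
  2. (v6 OR NOT v1 OR v2) — NOT v1 is true.
  3. (v1 OR NOT v5) — NOT v5 is true.
  4. (NOT v5 OR NOT v4 OR NOT v6) — NOT v5 is true.
  5. (NOT v2 OR v6) — v6 is true.
  6. (v1 OR v6 OR NOT v5) — NOT v5 is true.
  7. (NOT v5 OR NOT v1) — NOT v5 is true.
  8. (v2 OR v3 OR v6) — v3 is true.
  9. (v5 OR v3 OR NOT v1) — v3 is true.
  10. (NOT v5 OR NOT v3) — NOT v5 is true.
  11. (NOT v4 OR v2 OR NOT v1) — NOT v1 is true.
  12. (v5 OR v6 OR NOT v1) — NOT v1 is true.
  13. (v5 OR NOT v3 OR v6) — v6 is true.
  14. (NOT v5 OR v4 OR NOT v2) — NOT v5 is true.
  15. (v3 OR v1) — v3 is true.
  16. (v1 OR v3 OR v4) — v3 is true.
  17. (NOT v2 OR v5 OR v4) — v4 is true.
  18. (NOT v2 OR NOT v1 OR NOT v3) — NOT v2 is true.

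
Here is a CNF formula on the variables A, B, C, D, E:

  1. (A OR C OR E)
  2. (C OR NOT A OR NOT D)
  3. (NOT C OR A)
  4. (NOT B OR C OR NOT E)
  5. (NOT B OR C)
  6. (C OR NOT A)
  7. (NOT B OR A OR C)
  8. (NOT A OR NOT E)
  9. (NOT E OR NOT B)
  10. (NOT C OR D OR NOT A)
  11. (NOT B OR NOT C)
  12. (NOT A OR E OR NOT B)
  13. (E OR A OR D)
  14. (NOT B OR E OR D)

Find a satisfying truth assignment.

B occurs only negated in the remaining clauses — set B = False.
Branch on A: take A = True.
  then C is forced to True.
  then E is forced to False.
  then D is forced to True.

A = 1, B = 0, C = 1, D = 1, E = 0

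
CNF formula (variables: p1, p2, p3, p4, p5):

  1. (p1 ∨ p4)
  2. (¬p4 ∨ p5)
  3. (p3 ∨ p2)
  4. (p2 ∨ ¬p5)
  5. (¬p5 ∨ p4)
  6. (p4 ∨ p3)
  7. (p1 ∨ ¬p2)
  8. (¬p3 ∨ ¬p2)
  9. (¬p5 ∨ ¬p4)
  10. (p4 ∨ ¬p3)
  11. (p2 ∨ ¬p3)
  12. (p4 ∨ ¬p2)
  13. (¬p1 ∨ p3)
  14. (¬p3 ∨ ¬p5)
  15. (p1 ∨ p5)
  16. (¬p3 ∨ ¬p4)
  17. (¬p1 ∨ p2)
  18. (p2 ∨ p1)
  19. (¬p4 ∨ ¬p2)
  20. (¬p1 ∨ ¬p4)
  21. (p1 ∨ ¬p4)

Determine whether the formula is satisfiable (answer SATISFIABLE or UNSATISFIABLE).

UNSATISFIABLE

p4 = True:
  propagation gives p5=True; an empty clause results — contradiction.
p4 = False:
  propagation gives p1=True, p5=False, p3=True; an empty clause results — contradiction.
Every branch closes, so no satisfying assignment exists.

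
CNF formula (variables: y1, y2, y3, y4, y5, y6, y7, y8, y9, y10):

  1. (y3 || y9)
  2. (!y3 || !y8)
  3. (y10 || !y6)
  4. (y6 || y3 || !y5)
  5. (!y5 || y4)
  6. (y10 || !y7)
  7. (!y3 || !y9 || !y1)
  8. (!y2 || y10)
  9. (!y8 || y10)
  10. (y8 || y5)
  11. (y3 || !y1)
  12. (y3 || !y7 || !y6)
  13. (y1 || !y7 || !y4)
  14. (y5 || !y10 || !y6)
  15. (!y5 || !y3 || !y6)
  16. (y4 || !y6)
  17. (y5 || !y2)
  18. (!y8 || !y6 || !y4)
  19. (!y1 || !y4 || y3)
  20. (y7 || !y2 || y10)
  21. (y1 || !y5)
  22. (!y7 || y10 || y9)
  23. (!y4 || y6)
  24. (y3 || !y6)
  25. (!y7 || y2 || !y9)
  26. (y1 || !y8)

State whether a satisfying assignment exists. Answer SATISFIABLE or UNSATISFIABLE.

UNSATISFIABLE

y3 = True:
  propagation gives y8=False, y5=True, y4=True, y6=False; an empty clause results — contradiction.
y3 = False:
  propagation gives y9=True, y1=False, y5=False, y8=True; an empty clause results — contradiction.
Every branch closes, so no satisfying assignment exists.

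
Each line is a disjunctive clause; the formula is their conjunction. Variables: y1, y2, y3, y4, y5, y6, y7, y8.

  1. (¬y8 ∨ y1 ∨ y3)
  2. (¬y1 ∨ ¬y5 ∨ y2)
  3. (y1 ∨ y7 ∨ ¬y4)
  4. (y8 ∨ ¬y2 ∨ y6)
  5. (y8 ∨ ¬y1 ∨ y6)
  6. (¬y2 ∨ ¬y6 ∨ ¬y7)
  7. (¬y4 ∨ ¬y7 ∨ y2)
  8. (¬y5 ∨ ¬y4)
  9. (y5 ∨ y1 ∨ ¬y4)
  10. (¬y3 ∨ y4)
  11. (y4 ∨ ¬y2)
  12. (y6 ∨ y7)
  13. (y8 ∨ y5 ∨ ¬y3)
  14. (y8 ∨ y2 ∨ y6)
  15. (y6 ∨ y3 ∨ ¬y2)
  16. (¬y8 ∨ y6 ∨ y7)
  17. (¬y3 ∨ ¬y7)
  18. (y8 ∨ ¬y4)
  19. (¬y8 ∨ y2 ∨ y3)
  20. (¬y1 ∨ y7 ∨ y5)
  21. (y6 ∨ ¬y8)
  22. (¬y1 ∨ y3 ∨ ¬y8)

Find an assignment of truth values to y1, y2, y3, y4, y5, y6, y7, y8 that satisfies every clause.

Try y1 = False.
For the remaining variables, y2 = False, y3 = False, y4 = False, y5 = True, y6 = True, y7 = True, y8 = False works.
Every clause has at least one true literal under this assignment.

y1 = F, y2 = F, y3 = F, y4 = F, y5 = T, y6 = T, y7 = T, y8 = F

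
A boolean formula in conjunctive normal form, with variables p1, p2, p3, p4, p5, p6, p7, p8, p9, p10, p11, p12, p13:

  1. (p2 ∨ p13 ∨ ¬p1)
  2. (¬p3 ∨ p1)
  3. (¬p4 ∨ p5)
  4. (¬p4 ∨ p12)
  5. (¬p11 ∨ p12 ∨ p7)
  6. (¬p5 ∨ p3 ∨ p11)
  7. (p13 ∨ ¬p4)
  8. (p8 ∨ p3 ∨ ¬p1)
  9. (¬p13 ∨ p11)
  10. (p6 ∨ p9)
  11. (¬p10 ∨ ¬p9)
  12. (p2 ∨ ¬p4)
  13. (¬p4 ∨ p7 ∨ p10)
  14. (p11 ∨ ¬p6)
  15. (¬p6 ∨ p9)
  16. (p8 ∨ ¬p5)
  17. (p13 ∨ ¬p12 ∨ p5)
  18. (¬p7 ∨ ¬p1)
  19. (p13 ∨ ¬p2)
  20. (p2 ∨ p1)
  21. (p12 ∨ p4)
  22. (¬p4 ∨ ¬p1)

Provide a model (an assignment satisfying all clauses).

p1=F, p2=T, p3=F, p4=F, p5=T, p6=T, p7=T, p8=T, p9=T, p10=F, p11=T, p12=T, p13=T

Check each clause:
  1. (p13 ∨ ¬p1 ∨ p2) — p2 is true.
  2. (¬p3 ∨ p1) — ¬p3 is true.
  3. (¬p4 ∨ p5) — ¬p4 is true.
  4. (¬p4 ∨ p12) — ¬p4 is true.
  5. (¬p11 ∨ p12 ∨ p7) — p12 is true.
  6. (p3 ∨ p11 ∨ ¬p5) — p11 is true.
  7. (p13 ∨ ¬p4) — ¬p4 is true.
  8. (p8 ∨ ¬p1 ∨ p3) — p8 is true.
  9. (¬p13 ∨ p11) — p11 is true.
  10. (p6 ∨ p9) — p9 is true.
  11. (¬p10 ∨ ¬p9) — ¬p10 is true.
  12. (¬p4 ∨ p2) — p2 is true.
  13. (¬p4 ∨ p10 ∨ p7) — ¬p4 is true.
  14. (p11 ∨ ¬p6) — p11 is true.
  15. (¬p6 ∨ p9) — p9 is true.
  16. (p8 ∨ ¬p5) — p8 is true.
  17. (p5 ∨ p13 ∨ ¬p12) — p5 is true.
  18. (¬p7 ∨ ¬p1) — ¬p1 is true.
  19. (¬p2 ∨ p13) — p13 is true.
  20. (p2 ∨ p1) — p2 is true.
  21. (p4 ∨ p12) — p12 is true.
  22. (¬p1 ∨ ¬p4) — ¬p4 is true.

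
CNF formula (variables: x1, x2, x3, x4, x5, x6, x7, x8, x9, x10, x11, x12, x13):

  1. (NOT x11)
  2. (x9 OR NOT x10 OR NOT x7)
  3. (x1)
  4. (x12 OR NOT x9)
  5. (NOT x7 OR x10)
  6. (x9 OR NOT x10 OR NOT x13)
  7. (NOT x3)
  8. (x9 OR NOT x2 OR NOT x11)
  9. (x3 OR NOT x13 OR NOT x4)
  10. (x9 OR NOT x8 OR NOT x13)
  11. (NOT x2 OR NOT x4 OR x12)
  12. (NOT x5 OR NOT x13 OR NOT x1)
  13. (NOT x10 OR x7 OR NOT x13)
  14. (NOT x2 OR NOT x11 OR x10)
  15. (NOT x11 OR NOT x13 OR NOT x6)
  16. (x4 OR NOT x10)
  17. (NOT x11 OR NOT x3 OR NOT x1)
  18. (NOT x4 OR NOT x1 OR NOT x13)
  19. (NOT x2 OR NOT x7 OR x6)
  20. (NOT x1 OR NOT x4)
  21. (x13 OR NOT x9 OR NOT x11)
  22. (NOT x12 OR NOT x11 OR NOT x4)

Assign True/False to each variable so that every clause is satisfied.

x1 = 1  x2 = 0  x3 = 0  x4 = 0  x5 = 1  x6 = 0  x7 = 0  x8 = 1  x9 = 0  x10 = 0  x11 = 0  x12 = 1  x13 = 0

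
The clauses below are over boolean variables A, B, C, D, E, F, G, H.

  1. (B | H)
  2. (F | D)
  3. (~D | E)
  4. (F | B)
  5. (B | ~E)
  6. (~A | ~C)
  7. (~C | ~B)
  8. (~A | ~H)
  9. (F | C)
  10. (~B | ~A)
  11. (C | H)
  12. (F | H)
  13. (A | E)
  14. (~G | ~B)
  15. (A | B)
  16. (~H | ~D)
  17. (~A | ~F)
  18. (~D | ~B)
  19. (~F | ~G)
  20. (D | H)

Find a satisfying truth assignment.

A=F, B=T, C=F, D=F, E=T, F=T, G=F, H=T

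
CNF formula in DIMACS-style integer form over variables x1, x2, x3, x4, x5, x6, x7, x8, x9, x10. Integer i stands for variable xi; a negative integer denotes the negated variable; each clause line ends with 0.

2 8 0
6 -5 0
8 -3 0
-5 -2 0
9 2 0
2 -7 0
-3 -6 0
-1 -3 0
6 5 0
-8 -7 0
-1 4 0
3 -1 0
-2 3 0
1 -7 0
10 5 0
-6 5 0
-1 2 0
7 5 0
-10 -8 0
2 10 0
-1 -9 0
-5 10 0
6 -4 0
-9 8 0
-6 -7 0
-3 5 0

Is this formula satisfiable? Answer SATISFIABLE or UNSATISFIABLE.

UNSATISFIABLE

x5 = True:
  propagation gives x6=True, x2=False, x8=True, x9=True; an empty clause results — contradiction.
x5 = False:
  propagation gives x6=True; an empty clause results — contradiction.
Every branch closes, so no satisfying assignment exists.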